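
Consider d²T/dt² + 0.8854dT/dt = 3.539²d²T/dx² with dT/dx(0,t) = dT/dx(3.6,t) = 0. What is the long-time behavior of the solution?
As t → ∞, T → constant (steady state). Damping (γ=0.8854) dissipates the nonconstant modes; with Neumann BCs the spatial average obeys M''+γM'=0 and tends to a finite limit.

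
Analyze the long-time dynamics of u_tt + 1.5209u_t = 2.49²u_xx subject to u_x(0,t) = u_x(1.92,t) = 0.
Long-time behavior: u → constant (steady state). Damping (γ=1.5209) dissipates the nonconstant modes; with Neumann BCs the spatial average obeys M''+γM'=0 and tends to a finite limit.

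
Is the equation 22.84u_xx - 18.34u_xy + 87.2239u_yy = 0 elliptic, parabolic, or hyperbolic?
Computing B² - 4AC with A = 22.84, B = -18.34, C = 87.2239: discriminant = -7632.419904 (negative). Answer: elliptic.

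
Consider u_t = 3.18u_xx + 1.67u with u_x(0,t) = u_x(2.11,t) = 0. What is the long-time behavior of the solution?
As t → ∞, u grows unboundedly. With Neumann BCs the constant mode has diffusion eigenvalue 0, so any r > 0 makes it grow like e^(1.67t); solution grows exponentially.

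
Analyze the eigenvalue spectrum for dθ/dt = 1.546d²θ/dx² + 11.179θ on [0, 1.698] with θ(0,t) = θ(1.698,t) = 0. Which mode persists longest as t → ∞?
Eigenvalues: λₙ = 1.546n²π²/1.698² - 11.179.
First three modes:
  n=1: λ₁ = 1.546π²/1.698² - 11.179 ≈ -5.887
  n=2: λ₂ = 6.184π²/1.698² - 11.179 ≈ 9.99
  n=3: λ₃ = 13.914π²/1.698² - 11.179 ≈ 36.451
Since 1.546π²/1.698² ≈ 5.292 < 11.179, λ₁ < 0.
The n=1 mode grows fastest (−λₙ is largest for n=1) → dominates.
Asymptotic: θ ~ c₁ sin(πx/1.698) e^{5.887t} (exponential growth at rate −λ₁ ≈ 5.887).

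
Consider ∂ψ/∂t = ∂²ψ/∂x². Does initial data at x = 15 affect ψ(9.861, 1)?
Yes, for any finite x. The heat equation has infinite propagation speed, so all initial data affects all points at any t > 0.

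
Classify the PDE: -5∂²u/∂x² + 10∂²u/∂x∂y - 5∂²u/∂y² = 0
A = -5, B = 10, C = -5. Discriminant B² - 4AC = 0. Since 0 = 0, parabolic.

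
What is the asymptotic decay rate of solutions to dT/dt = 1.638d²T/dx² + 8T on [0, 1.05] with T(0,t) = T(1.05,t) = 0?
Eigenvalues: λₙ = 1.638n²π²/1.05² - 8.
First three modes:
  n=1: λ₁ = 1.638π²/1.05² - 8 ≈ 6.663
  n=2: λ₂ = 6.552π²/1.05² - 8 ≈ 50.654
  n=3: λ₃ = 14.742π²/1.05² - 8 ≈ 123.971
Since 1.638π²/1.05² ≈ 14.663 > 8, all λₙ > 0.
The n=1 mode decays slowest → dominates as t → ∞.
Asymptotic: T ~ c₁ sin(πx/1.05) e^{-λ₁t} with decay rate λ₁ ≈ 6.663.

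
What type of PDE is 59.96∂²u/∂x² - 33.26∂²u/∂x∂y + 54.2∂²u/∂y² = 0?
With A = 59.96, B = -33.26, C = 54.2, the discriminant is -11893.1004. This is an elliptic PDE.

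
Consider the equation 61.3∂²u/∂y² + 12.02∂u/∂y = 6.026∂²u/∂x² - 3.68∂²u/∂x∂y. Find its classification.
Rewriting in standard form: -6.026∂²u/∂x² + 3.68∂²u/∂x∂y + 61.3∂²u/∂y² + 12.02∂u/∂y = 0. Hyperbolic. (A = -6.026, B = 3.68, C = 61.3 gives B² - 4AC = 1491.1176.)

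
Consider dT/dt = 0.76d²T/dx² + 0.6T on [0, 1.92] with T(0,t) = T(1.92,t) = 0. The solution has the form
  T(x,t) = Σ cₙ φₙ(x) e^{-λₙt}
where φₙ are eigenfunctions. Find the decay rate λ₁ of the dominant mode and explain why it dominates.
Eigenvalues: λₙ = 0.76n²π²/1.92² - 0.6.
First three modes:
  n=1: λ₁ = 0.76π²/1.92² - 0.6 ≈ 1.435
  n=2: λ₂ = 3.04π²/1.92² - 0.6 ≈ 7.539
  n=3: λ₃ = 6.84π²/1.92² - 0.6 ≈ 17.713
Since 0.76π²/1.92² ≈ 2.035 > 0.6, all λₙ > 0.
The n=1 mode decays slowest → dominates as t → ∞.
Asymptotic: T ~ c₁ sin(πx/1.92) e^{-λ₁t} with decay rate λ₁ ≈ 1.435.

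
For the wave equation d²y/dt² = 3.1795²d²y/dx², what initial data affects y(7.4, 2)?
Domain of dependence: [1.041, 13.759]. Signals travel at speed 3.1795, so data within |x - 7.4| ≤ 3.1795·2 = 6.359 can reach the point.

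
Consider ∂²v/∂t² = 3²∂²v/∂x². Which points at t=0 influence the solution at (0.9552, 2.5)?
Domain of dependence: [-6.5448, 8.4552]. Signals travel at speed 3, so data within |x - 0.9552| ≤ 3·2.5 = 7.5 can reach the point.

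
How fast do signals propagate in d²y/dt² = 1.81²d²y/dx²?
Speed = 1.81. Information travels along characteristics x = x₀ ± 1.81t.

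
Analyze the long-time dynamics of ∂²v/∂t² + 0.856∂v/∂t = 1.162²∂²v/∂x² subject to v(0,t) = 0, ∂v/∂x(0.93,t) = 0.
Long-time behavior: v → 0. Damping (γ=0.856) dissipates energy; oscillations decay exponentially.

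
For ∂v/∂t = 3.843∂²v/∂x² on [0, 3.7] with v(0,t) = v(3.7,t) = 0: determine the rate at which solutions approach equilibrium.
Eigenvalues: λₙ = 3.843n²π²/3.7².
First three modes:
  n=1: λ₁ = 3.843π²/3.7² ≈ 2.771
  n=2: λ₂ = 15.372π²/3.7² ≈ 11.082 (4× faster decay)
  n=3: λ₃ = 34.587π²/3.7² ≈ 24.935 (9× faster decay)
As t → ∞, higher modes decay exponentially faster. The n=1 mode dominates: v ~ c₁ sin(πx/3.7) e^{-λ₁t}.
Decay rate: λ₁ = 3.843π²/3.7² ≈ 2.771.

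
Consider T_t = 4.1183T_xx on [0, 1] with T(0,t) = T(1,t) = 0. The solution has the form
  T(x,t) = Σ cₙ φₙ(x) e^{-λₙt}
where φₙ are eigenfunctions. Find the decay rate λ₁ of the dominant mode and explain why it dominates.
Eigenvalues: λₙ = 4.1183n²π².
First three modes:
  n=1: λ₁ = 4.1183π² ≈ 40.646
  n=2: λ₂ = 16.4732π² ≈ 162.584 (4× faster decay)
  n=3: λ₃ = 37.0647π² ≈ 365.814 (9× faster decay)
As t → ∞, higher modes decay exponentially faster. The n=1 mode dominates: T ~ c₁ sin(πx) e^{-λ₁t}.
Decay rate: λ₁ = 4.1183π² ≈ 40.646.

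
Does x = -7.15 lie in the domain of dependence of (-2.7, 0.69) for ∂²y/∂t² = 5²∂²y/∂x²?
No. The domain of dependence is [-6.15, 0.75], and -7.15 is outside this interval.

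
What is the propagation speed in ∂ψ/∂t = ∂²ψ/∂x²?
Infinite. The heat equation is parabolic, not hyperbolic, so disturbances propagate instantly.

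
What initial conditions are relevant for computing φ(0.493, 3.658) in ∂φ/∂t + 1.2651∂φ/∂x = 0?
A single point: x = -4.1347358. The characteristic through (0.493, 3.658) is x - 1.2651t = const, so x = 0.493 - 1.2651·3.658 = -4.1347358.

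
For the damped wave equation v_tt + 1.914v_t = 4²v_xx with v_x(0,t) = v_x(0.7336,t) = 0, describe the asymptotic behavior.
v → constant (steady state). Damping (γ=1.914) dissipates the nonconstant modes; with Neumann BCs the spatial average obeys M''+γM'=0 and tends to a finite limit.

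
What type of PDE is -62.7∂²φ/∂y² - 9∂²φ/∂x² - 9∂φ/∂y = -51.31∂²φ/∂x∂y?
Rewriting in standard form: -9∂²φ/∂x² + 51.31∂²φ/∂x∂y - 62.7∂²φ/∂y² - 9∂φ/∂y = 0. With A = -9, B = 51.31, C = -62.7, the discriminant is 375.5161. This is a hyperbolic PDE.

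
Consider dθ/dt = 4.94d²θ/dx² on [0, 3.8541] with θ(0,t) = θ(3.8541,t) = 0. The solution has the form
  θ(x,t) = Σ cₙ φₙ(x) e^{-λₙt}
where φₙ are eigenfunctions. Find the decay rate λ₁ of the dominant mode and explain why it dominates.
Eigenvalues: λₙ = 4.94n²π²/3.8541².
First three modes:
  n=1: λ₁ = 4.94π²/3.8541² ≈ 3.282
  n=2: λ₂ = 19.76π²/3.8541² ≈ 13.129 (4× faster decay)
  n=3: λ₃ = 44.46π²/3.8541² ≈ 29.541 (9× faster decay)
As t → ∞, higher modes decay exponentially faster. The n=1 mode dominates: θ ~ c₁ sin(πx/3.8541) e^{-λ₁t}.
Decay rate: λ₁ = 4.94π²/3.8541² ≈ 3.282.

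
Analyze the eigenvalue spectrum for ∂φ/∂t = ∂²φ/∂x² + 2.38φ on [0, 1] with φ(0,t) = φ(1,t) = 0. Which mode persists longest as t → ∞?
Eigenvalues: λₙ = n²π²/1² - 2.38.
First three modes:
  n=1: λ₁ = π² - 2.38 ≈ 7.49
  n=2: λ₂ = 4π² - 2.38 ≈ 37.098
  n=3: λ₃ = 9π² - 2.38 ≈ 86.446
Since π² ≈ 9.87 > 2.38, all λₙ > 0.
The n=1 mode decays slowest → dominates as t → ∞.
Asymptotic: φ ~ c₁ sin(πx/1) e^{-λ₁t} with decay rate λ₁ ≈ 7.49.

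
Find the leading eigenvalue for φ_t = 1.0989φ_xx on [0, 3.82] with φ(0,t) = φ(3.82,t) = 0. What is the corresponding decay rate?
Eigenvalues: λₙ = 1.0989n²π²/3.82².
First three modes:
  n=1: λ₁ = 1.0989π²/3.82² ≈ 0.743
  n=2: λ₂ = 4.3956π²/3.82² ≈ 2.973 (4× faster decay)
  n=3: λ₃ = 9.8901π²/3.82² ≈ 6.689 (9× faster decay)
As t → ∞, higher modes decay exponentially faster. The n=1 mode dominates: φ ~ c₁ sin(πx/3.82) e^{-λ₁t}.
Decay rate: λ₁ = 1.0989π²/3.82² ≈ 0.743.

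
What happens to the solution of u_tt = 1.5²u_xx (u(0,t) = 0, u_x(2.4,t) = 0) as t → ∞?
u oscillates (no decay). Energy is conserved; the solution oscillates indefinitely as standing waves.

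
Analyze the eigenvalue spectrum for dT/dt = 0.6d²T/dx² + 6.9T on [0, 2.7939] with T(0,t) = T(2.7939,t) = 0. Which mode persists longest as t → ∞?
Eigenvalues: λₙ = 0.6n²π²/2.7939² - 6.9.
First three modes:
  n=1: λ₁ = 0.6π²/2.7939² - 6.9 ≈ -6.141
  n=2: λ₂ = 2.4π²/2.7939² - 6.9 ≈ -3.865
  n=3: λ₃ = 5.4π²/2.7939² - 6.9 ≈ -0.072
Since 0.6π²/2.7939² ≈ 0.759 < 6.9, λ₁ < 0.
The n=1 mode grows fastest (−λₙ is largest for n=1) → dominates.
Asymptotic: T ~ c₁ sin(πx/2.7939) e^{6.141t} (exponential growth at rate −λ₁ ≈ 6.141).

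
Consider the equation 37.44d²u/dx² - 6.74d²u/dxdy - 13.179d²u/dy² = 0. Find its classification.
Hyperbolic. (A = 37.44, B = -6.74, C = -13.179 gives B² - 4AC = 2019.11464.)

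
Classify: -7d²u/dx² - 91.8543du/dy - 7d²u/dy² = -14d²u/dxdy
Rewriting in standard form: -7d²u/dx² + 14d²u/dxdy - 7d²u/dy² - 91.8543du/dy = 0. Parabolic (discriminant = 0).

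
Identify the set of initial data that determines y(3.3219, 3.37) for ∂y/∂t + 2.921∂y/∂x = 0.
A single point: x = -6.52187. The characteristic through (3.3219, 3.37) is x - 2.921t = const, so x = 3.3219 - 2.921·3.37 = -6.52187.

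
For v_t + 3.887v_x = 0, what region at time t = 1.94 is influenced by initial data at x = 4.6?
At x = 12.14078. The characteristic carries data from (4.6, 0) to (12.14078, 1.94).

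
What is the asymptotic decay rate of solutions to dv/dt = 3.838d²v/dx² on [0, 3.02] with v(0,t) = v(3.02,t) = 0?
Eigenvalues: λₙ = 3.838n²π²/3.02².
First three modes:
  n=1: λ₁ = 3.838π²/3.02² ≈ 4.153
  n=2: λ₂ = 15.352π²/3.02² ≈ 16.613 (4× faster decay)
  n=3: λ₃ = 34.542π²/3.02² ≈ 37.379 (9× faster decay)
As t → ∞, higher modes decay exponentially faster. The n=1 mode dominates: v ~ c₁ sin(πx/3.02) e^{-λ₁t}.
Decay rate: λ₁ = 3.838π²/3.02² ≈ 4.153.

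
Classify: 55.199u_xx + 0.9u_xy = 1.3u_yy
Rewriting in standard form: 55.199u_xx + 0.9u_xy - 1.3u_yy = 0. Hyperbolic (discriminant = 287.8448).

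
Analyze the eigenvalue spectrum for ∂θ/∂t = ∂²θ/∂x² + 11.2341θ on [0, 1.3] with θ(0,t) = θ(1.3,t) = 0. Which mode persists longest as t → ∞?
Eigenvalues: λₙ = n²π²/1.3² - 11.2341.
First three modes:
  n=1: λ₁ = π²/1.3² - 11.2341 ≈ -5.394
  n=2: λ₂ = 4π²/1.3² - 11.2341 ≈ 12.126
  n=3: λ₃ = 9π²/1.3² - 11.2341 ≈ 41.326
Since π²/1.3² ≈ 5.84 < 11.2341, λ₁ < 0.
The n=1 mode grows fastest (−λₙ is largest for n=1) → dominates.
Asymptotic: θ ~ c₁ sin(πx/1.3) e^{5.394t} (exponential growth at rate −λ₁ ≈ 5.394).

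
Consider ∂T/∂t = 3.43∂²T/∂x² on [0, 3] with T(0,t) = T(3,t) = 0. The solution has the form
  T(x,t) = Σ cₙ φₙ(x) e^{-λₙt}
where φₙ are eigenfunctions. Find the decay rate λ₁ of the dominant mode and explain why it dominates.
Eigenvalues: λₙ = 3.43n²π²/3².
First three modes:
  n=1: λ₁ = 3.43π²/3² ≈ 3.761
  n=2: λ₂ = 13.72π²/3² ≈ 15.046 (4× faster decay)
  n=3: λ₃ = 30.87π²/3² ≈ 33.853 (9× faster decay)
As t → ∞, higher modes decay exponentially faster. The n=1 mode dominates: T ~ c₁ sin(πx/3) e^{-λ₁t}.
Decay rate: λ₁ = 3.43π²/3² ≈ 3.761.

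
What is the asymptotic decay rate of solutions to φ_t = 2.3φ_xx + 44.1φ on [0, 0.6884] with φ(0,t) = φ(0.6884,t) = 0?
Eigenvalues: λₙ = 2.3n²π²/0.6884² - 44.1.
First three modes:
  n=1: λ₁ = 2.3π²/0.6884² - 44.1 ≈ 3.801
  n=2: λ₂ = 9.2π²/0.6884² - 44.1 ≈ 147.505
  n=3: λ₃ = 20.7π²/0.6884² - 44.1 ≈ 387.01
Since 2.3π²/0.6884² ≈ 47.901 > 44.1, all λₙ > 0.
The n=1 mode decays slowest → dominates as t → ∞.
Asymptotic: φ ~ c₁ sin(πx/0.6884) e^{-λ₁t} with decay rate λ₁ ≈ 3.801.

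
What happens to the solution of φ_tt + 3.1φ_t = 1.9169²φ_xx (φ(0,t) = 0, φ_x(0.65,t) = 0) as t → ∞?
φ → 0. Damping (γ=3.1) dissipates energy; oscillations decay exponentially.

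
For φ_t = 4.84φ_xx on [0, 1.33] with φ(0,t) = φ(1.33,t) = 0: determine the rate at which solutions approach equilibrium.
Eigenvalues: λₙ = 4.84n²π²/1.33².
First three modes:
  n=1: λ₁ = 4.84π²/1.33² ≈ 27.005
  n=2: λ₂ = 19.36π²/1.33² ≈ 108.019 (4× faster decay)
  n=3: λ₃ = 43.56π²/1.33² ≈ 243.044 (9× faster decay)
As t → ∞, higher modes decay exponentially faster. The n=1 mode dominates: φ ~ c₁ sin(πx/1.33) e^{-λ₁t}.
Decay rate: λ₁ = 4.84π²/1.33² ≈ 27.005.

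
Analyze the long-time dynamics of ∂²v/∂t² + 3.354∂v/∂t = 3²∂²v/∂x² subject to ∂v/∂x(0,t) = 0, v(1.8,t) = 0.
Long-time behavior: v → 0. Damping (γ=3.354) dissipates energy; oscillations decay exponentially.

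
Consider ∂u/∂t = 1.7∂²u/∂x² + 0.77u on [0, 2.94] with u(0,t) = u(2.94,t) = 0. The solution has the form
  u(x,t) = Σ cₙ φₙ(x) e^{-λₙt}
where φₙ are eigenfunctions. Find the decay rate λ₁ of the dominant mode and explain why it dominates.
Eigenvalues: λₙ = 1.7n²π²/2.94² - 0.77.
First three modes:
  n=1: λ₁ = 1.7π²/2.94² - 0.77 ≈ 1.171
  n=2: λ₂ = 6.8π²/2.94² - 0.77 ≈ 6.995
  n=3: λ₃ = 15.3π²/2.94² - 0.77 ≈ 16.7
Since 1.7π²/2.94² ≈ 1.941 > 0.77, all λₙ > 0.
The n=1 mode decays slowest → dominates as t → ∞.
Asymptotic: u ~ c₁ sin(πx/2.94) e^{-λ₁t} with decay rate λ₁ ≈ 1.171.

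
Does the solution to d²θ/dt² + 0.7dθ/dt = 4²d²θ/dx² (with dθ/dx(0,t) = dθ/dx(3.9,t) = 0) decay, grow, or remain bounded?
θ → constant (steady state). Damping (γ=0.7) dissipates the nonconstant modes; with Neumann BCs the spatial average obeys M''+γM'=0 and tends to a finite limit.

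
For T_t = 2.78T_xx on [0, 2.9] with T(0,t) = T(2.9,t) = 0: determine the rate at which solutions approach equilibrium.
Eigenvalues: λₙ = 2.78n²π²/2.9².
First three modes:
  n=1: λ₁ = 2.78π²/2.9² ≈ 3.262
  n=2: λ₂ = 11.12π²/2.9² ≈ 13.05 (4× faster decay)
  n=3: λ₃ = 25.02π²/2.9² ≈ 29.362 (9× faster decay)
As t → ∞, higher modes decay exponentially faster. The n=1 mode dominates: T ~ c₁ sin(πx/2.9) e^{-λ₁t}.
Decay rate: λ₁ = 2.78π²/2.9² ≈ 3.262.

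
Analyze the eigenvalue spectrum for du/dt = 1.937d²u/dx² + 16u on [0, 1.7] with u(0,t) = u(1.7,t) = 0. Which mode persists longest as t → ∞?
Eigenvalues: λₙ = 1.937n²π²/1.7² - 16.
First three modes:
  n=1: λ₁ = 1.937π²/1.7² - 16 ≈ -9.385
  n=2: λ₂ = 7.748π²/1.7² - 16 ≈ 10.46
  n=3: λ₃ = 17.433π²/1.7² - 16 ≈ 43.535
Since 1.937π²/1.7² ≈ 6.615 < 16, λ₁ < 0.
The n=1 mode grows fastest (−λₙ is largest for n=1) → dominates.
Asymptotic: u ~ c₁ sin(πx/1.7) e^{9.385t} (exponential growth at rate −λ₁ ≈ 9.385).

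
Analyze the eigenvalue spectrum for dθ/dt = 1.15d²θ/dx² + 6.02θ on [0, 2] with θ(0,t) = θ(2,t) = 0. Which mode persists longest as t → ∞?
Eigenvalues: λₙ = 1.15n²π²/2² - 6.02.
First three modes:
  n=1: λ₁ = 1.15π²/2² - 6.02 ≈ -3.182
  n=2: λ₂ = 4.6π²/2² - 6.02 ≈ 5.33
  n=3: λ₃ = 10.35π²/2² - 6.02 ≈ 19.518
Since 1.15π²/2² ≈ 2.838 < 6.02, λ₁ < 0.
The n=1 mode grows fastest (−λₙ is largest for n=1) → dominates.
Asymptotic: θ ~ c₁ sin(πx/2) e^{3.182t} (exponential growth at rate −λ₁ ≈ 3.182).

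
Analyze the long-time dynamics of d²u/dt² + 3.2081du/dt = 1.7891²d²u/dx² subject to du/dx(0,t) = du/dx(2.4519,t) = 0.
Long-time behavior: u → constant (steady state). Damping (γ=3.2081) dissipates the nonconstant modes; with Neumann BCs the spatial average obeys M''+γM'=0 and tends to a finite limit.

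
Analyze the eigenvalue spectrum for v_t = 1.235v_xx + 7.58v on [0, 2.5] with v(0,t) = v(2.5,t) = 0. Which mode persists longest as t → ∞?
Eigenvalues: λₙ = 1.235n²π²/2.5² - 7.58.
First three modes:
  n=1: λ₁ = 1.235π²/2.5² - 7.58 ≈ -5.63
  n=2: λ₂ = 4.94π²/2.5² - 7.58 ≈ 0.221
  n=3: λ₃ = 11.115π²/2.5² - 7.58 ≈ 9.972
Since 1.235π²/2.5² ≈ 1.95 < 7.58, λ₁ < 0.
The n=1 mode grows fastest (−λₙ is largest for n=1) → dominates.
Asymptotic: v ~ c₁ sin(πx/2.5) e^{5.63t} (exponential growth at rate −λ₁ ≈ 5.63).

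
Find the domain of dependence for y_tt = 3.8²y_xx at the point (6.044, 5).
Domain of dependence: [-12.956, 25.044]. Signals travel at speed 3.8, so data within |x - 6.044| ≤ 3.8·5 = 19 can reach the point.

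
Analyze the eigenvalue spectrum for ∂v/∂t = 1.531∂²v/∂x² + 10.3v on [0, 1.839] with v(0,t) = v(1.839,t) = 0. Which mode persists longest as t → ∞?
Eigenvalues: λₙ = 1.531n²π²/1.839² - 10.3.
First three modes:
  n=1: λ₁ = 1.531π²/1.839² - 10.3 ≈ -5.832
  n=2: λ₂ = 6.124π²/1.839² - 10.3 ≈ 7.572
  n=3: λ₃ = 13.779π²/1.839² - 10.3 ≈ 29.912
Since 1.531π²/1.839² ≈ 4.468 < 10.3, λ₁ < 0.
The n=1 mode grows fastest (−λₙ is largest for n=1) → dominates.
Asymptotic: v ~ c₁ sin(πx/1.839) e^{5.832t} (exponential growth at rate −λ₁ ≈ 5.832).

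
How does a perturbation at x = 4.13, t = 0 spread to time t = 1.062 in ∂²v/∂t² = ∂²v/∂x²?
Domain of influence: [3.068, 5.192]. Data at x = 4.13 spreads outward at speed 1.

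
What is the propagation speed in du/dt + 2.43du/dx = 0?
Speed = 2.43. Information travels along x - 2.43t = const (rightward).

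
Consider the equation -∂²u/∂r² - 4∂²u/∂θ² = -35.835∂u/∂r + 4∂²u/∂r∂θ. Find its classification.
Rewriting in standard form: -∂²u/∂r² - 4∂²u/∂r∂θ - 4∂²u/∂θ² + 35.835∂u/∂r = 0. Parabolic. (A = -1, B = -4, C = -4 gives B² - 4AC = 0.)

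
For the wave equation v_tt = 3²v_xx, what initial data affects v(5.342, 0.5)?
Domain of dependence: [3.842, 6.842]. Signals travel at speed 3, so data within |x - 5.342| ≤ 3·0.5 = 1.5 can reach the point.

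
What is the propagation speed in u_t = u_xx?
Infinite. The heat equation is parabolic, not hyperbolic, so disturbances propagate instantly.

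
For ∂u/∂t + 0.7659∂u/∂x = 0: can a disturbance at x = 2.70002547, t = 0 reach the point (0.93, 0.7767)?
No. Only data at x = 0.33512547 affects (0.93, 0.7767). Advection has one-way propagation along characteristics.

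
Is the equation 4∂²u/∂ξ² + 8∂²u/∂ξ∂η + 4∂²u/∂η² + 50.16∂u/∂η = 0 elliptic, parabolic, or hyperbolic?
Computing B² - 4AC with A = 4, B = 8, C = 4: discriminant = 0 (zero). Answer: parabolic.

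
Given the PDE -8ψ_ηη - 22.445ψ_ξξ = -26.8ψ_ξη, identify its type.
Rewriting in standard form: -22.445ψ_ξξ + 26.8ψ_ξη - 8ψ_ηη = 0. The second-order coefficients are A = -22.445, B = 26.8, C = -8. Since B² - 4AC = 0 = 0, this is a parabolic PDE.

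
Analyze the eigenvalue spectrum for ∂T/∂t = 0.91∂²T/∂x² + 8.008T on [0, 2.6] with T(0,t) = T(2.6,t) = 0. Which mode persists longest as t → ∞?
Eigenvalues: λₙ = 0.91n²π²/2.6² - 8.008.
First three modes:
  n=1: λ₁ = 0.91π²/2.6² - 8.008 ≈ -6.679
  n=2: λ₂ = 3.64π²/2.6² - 8.008 ≈ -2.694
  n=3: λ₃ = 8.19π²/2.6² - 8.008 ≈ 3.949
Since 0.91π²/2.6² ≈ 1.329 < 8.008, λ₁ < 0.
The n=1 mode grows fastest (−λₙ is largest for n=1) → dominates.
Asymptotic: T ~ c₁ sin(πx/2.6) e^{6.679t} (exponential growth at rate −λ₁ ≈ 6.679).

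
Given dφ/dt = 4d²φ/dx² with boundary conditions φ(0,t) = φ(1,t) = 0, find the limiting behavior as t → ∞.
φ → 0. Heat diffuses out through both boundaries.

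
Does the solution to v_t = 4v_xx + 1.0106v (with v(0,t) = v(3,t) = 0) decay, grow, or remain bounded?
v → 0. Diffusion dominates reaction (r=1.0106 < κπ²/L²≈4.39); solution decays.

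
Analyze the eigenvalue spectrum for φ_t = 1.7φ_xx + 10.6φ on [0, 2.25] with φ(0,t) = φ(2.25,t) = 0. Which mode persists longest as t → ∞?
Eigenvalues: λₙ = 1.7n²π²/2.25² - 10.6.
First three modes:
  n=1: λ₁ = 1.7π²/2.25² - 10.6 ≈ -7.286
  n=2: λ₂ = 6.8π²/2.25² - 10.6 ≈ 2.657
  n=3: λ₃ = 15.3π²/2.25² - 10.6 ≈ 19.228
Since 1.7π²/2.25² ≈ 3.314 < 10.6, λ₁ < 0.
The n=1 mode grows fastest (−λₙ is largest for n=1) → dominates.
Asymptotic: φ ~ c₁ sin(πx/2.25) e^{7.286t} (exponential growth at rate −λ₁ ≈ 7.286).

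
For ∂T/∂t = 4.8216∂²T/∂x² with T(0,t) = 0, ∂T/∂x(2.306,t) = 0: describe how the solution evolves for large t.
T → 0. Heat escapes through the Dirichlet boundary.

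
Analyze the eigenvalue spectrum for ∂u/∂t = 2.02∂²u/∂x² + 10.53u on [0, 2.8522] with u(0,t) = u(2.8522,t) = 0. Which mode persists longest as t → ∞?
Eigenvalues: λₙ = 2.02n²π²/2.8522² - 10.53.
First three modes:
  n=1: λ₁ = 2.02π²/2.8522² - 10.53 ≈ -8.079
  n=2: λ₂ = 8.08π²/2.8522² - 10.53 ≈ -0.727
  n=3: λ₃ = 18.18π²/2.8522² - 10.53 ≈ 11.526
Since 2.02π²/2.8522² ≈ 2.451 < 10.53, λ₁ < 0.
The n=1 mode grows fastest (−λₙ is largest for n=1) → dominates.
Asymptotic: u ~ c₁ sin(πx/2.8522) e^{8.079t} (exponential growth at rate −λ₁ ≈ 8.079).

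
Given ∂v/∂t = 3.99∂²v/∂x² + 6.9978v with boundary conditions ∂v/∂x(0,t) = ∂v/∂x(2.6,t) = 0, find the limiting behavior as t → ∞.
v grows unboundedly. With Neumann BCs the constant mode has diffusion eigenvalue 0, so any r > 0 makes it grow like e^(6.9978t); solution grows exponentially.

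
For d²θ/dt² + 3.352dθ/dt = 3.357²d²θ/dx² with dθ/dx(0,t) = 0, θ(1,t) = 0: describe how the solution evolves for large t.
θ → 0. Damping (γ=3.352) dissipates energy; oscillations decay exponentially.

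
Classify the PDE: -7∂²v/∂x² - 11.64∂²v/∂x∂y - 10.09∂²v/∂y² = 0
A = -7, B = -11.64, C = -10.09. Discriminant B² - 4AC = -147.0304. Since -147.0304 < 0, elliptic.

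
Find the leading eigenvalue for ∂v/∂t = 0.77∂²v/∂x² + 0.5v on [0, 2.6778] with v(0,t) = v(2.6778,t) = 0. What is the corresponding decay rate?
Eigenvalues: λₙ = 0.77n²π²/2.6778² - 0.5.
First three modes:
  n=1: λ₁ = 0.77π²/2.6778² - 0.5 ≈ 0.56
  n=2: λ₂ = 3.08π²/2.6778² - 0.5 ≈ 3.739
  n=3: λ₃ = 6.93π²/2.6778² - 0.5 ≈ 9.038
Since 0.77π²/2.6778² ≈ 1.06 > 0.5, all λₙ > 0.
The n=1 mode decays slowest → dominates as t → ∞.
Asymptotic: v ~ c₁ sin(πx/2.6778) e^{-λ₁t} with decay rate λ₁ ≈ 0.56.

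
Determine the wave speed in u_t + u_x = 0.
Speed = 1. Information travels along x - 1t = const (rightward).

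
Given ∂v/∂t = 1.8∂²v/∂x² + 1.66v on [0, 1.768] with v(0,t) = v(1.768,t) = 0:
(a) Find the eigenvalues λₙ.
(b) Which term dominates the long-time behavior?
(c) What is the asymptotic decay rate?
Eigenvalues: λₙ = 1.8n²π²/1.768² - 1.66.
First three modes:
  n=1: λ₁ = 1.8π²/1.768² - 1.66 ≈ 4.023
  n=2: λ₂ = 7.2π²/1.768² - 1.66 ≈ 21.074
  n=3: λ₃ = 16.2π²/1.768² - 1.66 ≈ 49.491
Since 1.8π²/1.768² ≈ 5.683 > 1.66, all λₙ > 0.
The n=1 mode decays slowest → dominates as t → ∞.
Asymptotic: v ~ c₁ sin(πx/1.768) e^{-λ₁t} with decay rate λ₁ ≈ 4.023.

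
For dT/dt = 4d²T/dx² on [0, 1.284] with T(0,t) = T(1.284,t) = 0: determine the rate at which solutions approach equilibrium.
Eigenvalues: λₙ = 4n²π²/1.284².
First three modes:
  n=1: λ₁ = 4π²/1.284² ≈ 23.946
  n=2: λ₂ = 16π²/1.284² ≈ 95.783 (4× faster decay)
  n=3: λ₃ = 36π²/1.284² ≈ 215.512 (9× faster decay)
As t → ∞, higher modes decay exponentially faster. The n=1 mode dominates: T ~ c₁ sin(πx/1.284) e^{-λ₁t}.
Decay rate: λ₁ = 4π²/1.284² ≈ 23.946.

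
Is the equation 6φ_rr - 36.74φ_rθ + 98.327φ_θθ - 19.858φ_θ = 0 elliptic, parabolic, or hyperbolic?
Computing B² - 4AC with A = 6, B = -36.74, C = 98.327: discriminant = -1010.0204 (negative). Answer: elliptic.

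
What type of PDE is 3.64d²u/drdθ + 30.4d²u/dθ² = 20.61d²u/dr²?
Rewriting in standard form: -20.61d²u/dr² + 3.64d²u/drdθ + 30.4d²u/dθ² = 0. With A = -20.61, B = 3.64, C = 30.4, the discriminant is 2519.4256. This is a hyperbolic PDE.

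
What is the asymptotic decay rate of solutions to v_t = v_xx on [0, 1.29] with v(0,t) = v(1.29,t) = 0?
Eigenvalues: λₙ = n²π²/1.29².
First three modes:
  n=1: λ₁ = π²/1.29² ≈ 5.931
  n=2: λ₂ = 4π²/1.29² ≈ 23.724 (4× faster decay)
  n=3: λ₃ = 9π²/1.29² ≈ 53.378 (9× faster decay)
As t → ∞, higher modes decay exponentially faster. The n=1 mode dominates: v ~ c₁ sin(πx/1.29) e^{-λ₁t}.
Decay rate: λ₁ = π²/1.29² ≈ 5.931.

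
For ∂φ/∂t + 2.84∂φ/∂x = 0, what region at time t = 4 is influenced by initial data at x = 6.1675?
At x = 17.5275. The characteristic carries data from (6.1675, 0) to (17.5275, 4).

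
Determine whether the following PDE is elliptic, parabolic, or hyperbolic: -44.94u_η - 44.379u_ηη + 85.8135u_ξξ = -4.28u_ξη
Rewriting in standard form: 85.8135u_ξξ + 4.28u_ξη - 44.379u_ηη - 44.94u_η = 0. Coefficients: A = 85.8135, B = 4.28, C = -44.379. B² - 4AC = 15251.587666, which is positive, so the equation is hyperbolic.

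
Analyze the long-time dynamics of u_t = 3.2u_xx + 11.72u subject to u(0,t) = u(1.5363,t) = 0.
Long-time behavior: u → 0. Diffusion dominates reaction (r=11.72 < κπ²/L²≈13.38); solution decays.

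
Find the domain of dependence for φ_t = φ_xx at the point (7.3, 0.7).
The entire real line. The heat equation has infinite propagation speed: any initial disturbance instantly affects all points (though exponentially small far away).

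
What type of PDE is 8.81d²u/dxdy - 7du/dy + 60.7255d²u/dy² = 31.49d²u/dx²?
Rewriting in standard form: -31.49d²u/dx² + 8.81d²u/dxdy + 60.7255d²u/dy² - 7du/dy = 0. With A = -31.49, B = 8.81, C = 60.7255, the discriminant is 7726.60008. This is a hyperbolic PDE.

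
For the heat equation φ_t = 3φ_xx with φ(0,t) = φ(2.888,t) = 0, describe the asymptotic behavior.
φ → 0. Heat diffuses out through both boundaries.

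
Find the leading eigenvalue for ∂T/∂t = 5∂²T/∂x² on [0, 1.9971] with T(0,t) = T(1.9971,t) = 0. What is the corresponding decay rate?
Eigenvalues: λₙ = 5n²π²/1.9971².
First three modes:
  n=1: λ₁ = 5π²/1.9971² ≈ 12.373
  n=2: λ₂ = 20π²/1.9971² ≈ 49.491 (4× faster decay)
  n=3: λ₃ = 45π²/1.9971² ≈ 111.356 (9× faster decay)
As t → ∞, higher modes decay exponentially faster. The n=1 mode dominates: T ~ c₁ sin(πx/1.9971) e^{-λ₁t}.
Decay rate: λ₁ = 5π²/1.9971² ≈ 12.373.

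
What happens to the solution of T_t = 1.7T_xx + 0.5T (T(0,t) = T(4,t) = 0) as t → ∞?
T → 0. Diffusion dominates reaction (r=0.5 < κπ²/L²≈1.05); solution decays.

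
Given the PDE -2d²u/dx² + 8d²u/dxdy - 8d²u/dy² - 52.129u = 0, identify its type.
The second-order coefficients are A = -2, B = 8, C = -8. Since B² - 4AC = 0 = 0, this is a parabolic PDE.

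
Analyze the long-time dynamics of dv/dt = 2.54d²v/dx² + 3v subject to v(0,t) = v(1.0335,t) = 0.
Long-time behavior: v → 0. Diffusion dominates reaction (r=3 < κπ²/L²≈23.47); solution decays.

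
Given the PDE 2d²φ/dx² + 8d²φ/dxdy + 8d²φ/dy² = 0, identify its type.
The second-order coefficients are A = 2, B = 8, C = 8. Since B² - 4AC = 0 = 0, this is a parabolic PDE.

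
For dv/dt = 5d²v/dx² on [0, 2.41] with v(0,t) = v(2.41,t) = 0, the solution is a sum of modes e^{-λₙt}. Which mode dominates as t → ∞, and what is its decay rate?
Eigenvalues: λₙ = 5n²π²/2.41².
First three modes:
  n=1: λ₁ = 5π²/2.41² ≈ 8.496
  n=2: λ₂ = 20π²/2.41² ≈ 33.986 (4× faster decay)
  n=3: λ₃ = 45π²/2.41² ≈ 76.468 (9× faster decay)
As t → ∞, higher modes decay exponentially faster. The n=1 mode dominates: v ~ c₁ sin(πx/2.41) e^{-λ₁t}.
Decay rate: λ₁ = 5π²/2.41² ≈ 8.496.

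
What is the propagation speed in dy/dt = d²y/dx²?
Infinite. The heat equation is parabolic, not hyperbolic, so disturbances propagate instantly.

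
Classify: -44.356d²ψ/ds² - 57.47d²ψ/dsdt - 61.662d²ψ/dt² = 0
Elliptic (discriminant = -7637.517788).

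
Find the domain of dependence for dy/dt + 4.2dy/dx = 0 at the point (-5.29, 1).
A single point: x = -9.49. The characteristic through (-5.29, 1) is x - 4.2t = const, so x = -5.29 - 4.2·1 = -9.49.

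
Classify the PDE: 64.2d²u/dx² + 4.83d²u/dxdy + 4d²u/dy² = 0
A = 64.2, B = 4.83, C = 4. Discriminant B² - 4AC = -1003.8711. Since -1003.8711 < 0, elliptic.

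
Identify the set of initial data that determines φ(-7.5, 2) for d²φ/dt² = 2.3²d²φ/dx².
Domain of dependence: [-12.1, -2.9]. Signals travel at speed 2.3, so data within |x - -7.5| ≤ 2.3·2 = 4.6 can reach the point.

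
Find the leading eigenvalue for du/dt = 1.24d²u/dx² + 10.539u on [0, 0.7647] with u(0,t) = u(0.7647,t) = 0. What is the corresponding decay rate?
Eigenvalues: λₙ = 1.24n²π²/0.7647² - 10.539.
First three modes:
  n=1: λ₁ = 1.24π²/0.7647² - 10.539 ≈ 10.39
  n=2: λ₂ = 4.96π²/0.7647² - 10.539 ≈ 73.175
  n=3: λ₃ = 11.16π²/0.7647² - 10.539 ≈ 177.818
Since 1.24π²/0.7647² ≈ 20.929 > 10.539, all λₙ > 0.
The n=1 mode decays slowest → dominates as t → ∞.
Asymptotic: u ~ c₁ sin(πx/0.7647) e^{-λ₁t} with decay rate λ₁ ≈ 10.39.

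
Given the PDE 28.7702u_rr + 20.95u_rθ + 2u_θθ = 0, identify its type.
The second-order coefficients are A = 28.7702, B = 20.95, C = 2. Since B² - 4AC = 208.7409 > 0, this is a hyperbolic PDE.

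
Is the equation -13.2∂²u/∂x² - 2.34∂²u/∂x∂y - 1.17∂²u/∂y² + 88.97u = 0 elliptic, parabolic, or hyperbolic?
Computing B² - 4AC with A = -13.2, B = -2.34, C = -1.17: discriminant = -56.3004 (negative). Answer: elliptic.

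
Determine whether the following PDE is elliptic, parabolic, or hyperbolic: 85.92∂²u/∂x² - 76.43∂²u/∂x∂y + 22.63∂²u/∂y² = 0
Coefficients: A = 85.92, B = -76.43, C = 22.63. B² - 4AC = -1935.9335, which is negative, so the equation is elliptic.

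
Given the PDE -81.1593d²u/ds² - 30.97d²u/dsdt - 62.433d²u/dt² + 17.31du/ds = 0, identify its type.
The second-order coefficients are A = -81.1593, B = -30.97, C = -62.433. Since B² - 4AC = -19308.9334076 < 0, this is an elliptic PDE.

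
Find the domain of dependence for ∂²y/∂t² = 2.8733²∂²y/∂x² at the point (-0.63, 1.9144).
Domain of dependence: [-6.13064552, 4.87064552]. Signals travel at speed 2.8733, so data within |x - -0.63| ≤ 2.8733·1.9144 = 5.50064552 can reach the point.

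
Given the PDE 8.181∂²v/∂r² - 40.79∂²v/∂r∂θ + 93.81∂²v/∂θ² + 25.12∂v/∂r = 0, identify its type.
The second-order coefficients are A = 8.181, B = -40.79, C = 93.81. Since B² - 4AC = -1406.01434 < 0, this is an elliptic PDE.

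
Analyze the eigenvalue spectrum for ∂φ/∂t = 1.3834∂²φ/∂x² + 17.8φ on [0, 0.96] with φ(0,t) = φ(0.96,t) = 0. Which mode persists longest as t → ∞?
Eigenvalues: λₙ = 1.3834n²π²/0.96² - 17.8.
First three modes:
  n=1: λ₁ = 1.3834π²/0.96² - 17.8 ≈ -2.985
  n=2: λ₂ = 5.5336π²/0.96² - 17.8 ≈ 41.46
  n=3: λ₃ = 12.4506π²/0.96² - 17.8 ≈ 115.536
Since 1.3834π²/0.96² ≈ 14.815 < 17.8, λ₁ < 0.
The n=1 mode grows fastest (−λₙ is largest for n=1) → dominates.
Asymptotic: φ ~ c₁ sin(πx/0.96) e^{2.985t} (exponential growth at rate −λ₁ ≈ 2.985).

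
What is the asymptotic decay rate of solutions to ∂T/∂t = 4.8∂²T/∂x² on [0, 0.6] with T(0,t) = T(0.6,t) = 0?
Eigenvalues: λₙ = 4.8n²π²/0.6².
First three modes:
  n=1: λ₁ = 4.8π²/0.6² ≈ 131.595
  n=2: λ₂ = 19.2π²/0.6² ≈ 526.379 (4× faster decay)
  n=3: λ₃ = 43.2π²/0.6² ≈ 1184.353 (9× faster decay)
As t → ∞, higher modes decay exponentially faster. The n=1 mode dominates: T ~ c₁ sin(πx/0.6) e^{-λ₁t}.
Decay rate: λ₁ = 4.8π²/0.6² ≈ 131.595.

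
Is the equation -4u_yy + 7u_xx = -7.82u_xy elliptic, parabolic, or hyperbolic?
Rewriting in standard form: 7u_xx + 7.82u_xy - 4u_yy = 0. Computing B² - 4AC with A = 7, B = 7.82, C = -4: discriminant = 173.1524 (positive). Answer: hyperbolic.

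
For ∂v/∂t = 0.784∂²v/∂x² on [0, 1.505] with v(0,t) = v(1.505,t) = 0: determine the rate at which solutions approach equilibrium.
Eigenvalues: λₙ = 0.784n²π²/1.505².
First three modes:
  n=1: λ₁ = 0.784π²/1.505² ≈ 3.416
  n=2: λ₂ = 3.136π²/1.505² ≈ 13.665 (4× faster decay)
  n=3: λ₃ = 7.056π²/1.505² ≈ 30.746 (9× faster decay)
As t → ∞, higher modes decay exponentially faster. The n=1 mode dominates: v ~ c₁ sin(πx/1.505) e^{-λ₁t}.
Decay rate: λ₁ = 0.784π²/1.505² ≈ 3.416.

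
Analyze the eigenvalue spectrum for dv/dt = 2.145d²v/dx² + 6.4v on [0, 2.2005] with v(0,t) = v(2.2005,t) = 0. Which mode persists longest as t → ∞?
Eigenvalues: λₙ = 2.145n²π²/2.2005² - 6.4.
First three modes:
  n=1: λ₁ = 2.145π²/2.2005² - 6.4 ≈ -2.028
  n=2: λ₂ = 8.58π²/2.2005² - 6.4 ≈ 11.088
  n=3: λ₃ = 19.305π²/2.2005² - 6.4 ≈ 32.948
Since 2.145π²/2.2005² ≈ 4.372 < 6.4, λ₁ < 0.
The n=1 mode grows fastest (−λₙ is largest for n=1) → dominates.
Asymptotic: v ~ c₁ sin(πx/2.2005) e^{2.028t} (exponential growth at rate −λ₁ ≈ 2.028).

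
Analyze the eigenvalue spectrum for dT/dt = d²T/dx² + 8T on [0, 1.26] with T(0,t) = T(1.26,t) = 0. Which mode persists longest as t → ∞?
Eigenvalues: λₙ = n²π²/1.26² - 8.
First three modes:
  n=1: λ₁ = π²/1.26² - 8 ≈ -1.783
  n=2: λ₂ = 4π²/1.26² - 8 ≈ 16.867
  n=3: λ₃ = 9π²/1.26² - 8 ≈ 47.95
Since π²/1.26² ≈ 6.217 < 8, λ₁ < 0.
The n=1 mode grows fastest (−λₙ is largest for n=1) → dominates.
Asymptotic: T ~ c₁ sin(πx/1.26) e^{1.783t} (exponential growth at rate −λ₁ ≈ 1.783).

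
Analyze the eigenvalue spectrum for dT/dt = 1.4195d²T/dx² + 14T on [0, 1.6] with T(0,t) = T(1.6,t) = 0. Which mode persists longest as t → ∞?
Eigenvalues: λₙ = 1.4195n²π²/1.6² - 14.
First three modes:
  n=1: λ₁ = 1.4195π²/1.6² - 14 ≈ -8.527
  n=2: λ₂ = 5.678π²/1.6² - 14 ≈ 7.89
  n=3: λ₃ = 12.7755π²/1.6² - 14 ≈ 35.254
Since 1.4195π²/1.6² ≈ 5.473 < 14, λ₁ < 0.
The n=1 mode grows fastest (−λₙ is largest for n=1) → dominates.
Asymptotic: T ~ c₁ sin(πx/1.6) e^{8.527t} (exponential growth at rate −λ₁ ≈ 8.527).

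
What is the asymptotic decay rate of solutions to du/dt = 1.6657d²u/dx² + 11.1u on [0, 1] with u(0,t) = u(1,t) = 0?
Eigenvalues: λₙ = 1.6657n²π²/1² - 11.1.
First three modes:
  n=1: λ₁ = 1.6657π² - 11.1 ≈ 5.34
  n=2: λ₂ = 6.6628π² - 11.1 ≈ 54.659
  n=3: λ₃ = 14.9913π² - 11.1 ≈ 136.858
Since 1.6657π² ≈ 16.44 > 11.1, all λₙ > 0.
The n=1 mode decays slowest → dominates as t → ∞.
Asymptotic: u ~ c₁ sin(πx/1) e^{-λ₁t} with decay rate λ₁ ≈ 5.34.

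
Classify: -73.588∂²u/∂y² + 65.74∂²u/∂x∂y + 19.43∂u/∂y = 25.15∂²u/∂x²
Rewriting in standard form: -25.15∂²u/∂x² + 65.74∂²u/∂x∂y - 73.588∂²u/∂y² + 19.43∂u/∂y = 0. Elliptic (discriminant = -3081.2052).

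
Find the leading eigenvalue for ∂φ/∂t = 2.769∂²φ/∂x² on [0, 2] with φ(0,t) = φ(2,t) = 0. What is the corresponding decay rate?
Eigenvalues: λₙ = 2.769n²π²/2².
First three modes:
  n=1: λ₁ = 2.769π²/2² ≈ 6.832
  n=2: λ₂ = 11.076π²/2² ≈ 27.329 (4× faster decay)
  n=3: λ₃ = 24.921π²/2² ≈ 61.49 (9× faster decay)
As t → ∞, higher modes decay exponentially faster. The n=1 mode dominates: φ ~ c₁ sin(πx/2) e^{-λ₁t}.
Decay rate: λ₁ = 2.769π²/2² ≈ 6.832.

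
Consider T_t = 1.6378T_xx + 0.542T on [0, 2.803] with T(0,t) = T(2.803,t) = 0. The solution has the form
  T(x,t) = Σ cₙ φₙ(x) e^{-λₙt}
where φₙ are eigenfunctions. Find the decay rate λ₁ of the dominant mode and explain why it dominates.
Eigenvalues: λₙ = 1.6378n²π²/2.803² - 0.542.
First three modes:
  n=1: λ₁ = 1.6378π²/2.803² - 0.542 ≈ 1.515
  n=2: λ₂ = 6.5512π²/2.803² - 0.542 ≈ 7.688
  n=3: λ₃ = 14.7402π²/2.803² - 0.542 ≈ 17.974
Since 1.6378π²/2.803² ≈ 2.057 > 0.542, all λₙ > 0.
The n=1 mode decays slowest → dominates as t → ∞.
Asymptotic: T ~ c₁ sin(πx/2.803) e^{-λ₁t} with decay rate λ₁ ≈ 1.515.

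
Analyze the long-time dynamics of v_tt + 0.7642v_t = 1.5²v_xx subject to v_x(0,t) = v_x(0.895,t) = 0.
Long-time behavior: v → constant (steady state). Damping (γ=0.7642) dissipates the nonconstant modes; with Neumann BCs the spatial average obeys M''+γM'=0 and tends to a finite limit.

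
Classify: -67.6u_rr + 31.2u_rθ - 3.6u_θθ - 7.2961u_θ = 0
Parabolic (discriminant = 0).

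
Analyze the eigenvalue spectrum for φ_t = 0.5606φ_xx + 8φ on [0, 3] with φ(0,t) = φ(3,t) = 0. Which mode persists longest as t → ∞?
Eigenvalues: λₙ = 0.5606n²π²/3² - 8.
First three modes:
  n=1: λ₁ = 0.5606π²/3² - 8 ≈ -7.385
  n=2: λ₂ = 2.2424π²/3² - 8 ≈ -5.541
  n=3: λ₃ = 5.0454π²/3² - 8 ≈ -2.467
Since 0.5606π²/3² ≈ 0.615 < 8, λ₁ < 0.
The n=1 mode grows fastest (−λₙ is largest for n=1) → dominates.
Asymptotic: φ ~ c₁ sin(πx/3) e^{7.385t} (exponential growth at rate −λ₁ ≈ 7.385).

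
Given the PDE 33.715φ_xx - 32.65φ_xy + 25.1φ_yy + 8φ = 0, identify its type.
The second-order coefficients are A = 33.715, B = -32.65, C = 25.1. Since B² - 4AC = -2318.9635 < 0, this is an elliptic PDE.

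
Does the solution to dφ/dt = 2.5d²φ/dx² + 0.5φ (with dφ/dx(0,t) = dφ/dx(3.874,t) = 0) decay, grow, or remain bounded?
φ grows unboundedly. With Neumann BCs the constant mode has diffusion eigenvalue 0, so any r > 0 makes it grow like e^(0.5t); solution grows exponentially.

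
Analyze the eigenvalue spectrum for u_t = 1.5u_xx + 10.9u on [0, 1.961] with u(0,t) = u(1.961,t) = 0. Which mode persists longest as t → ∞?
Eigenvalues: λₙ = 1.5n²π²/1.961² - 10.9.
First three modes:
  n=1: λ₁ = 1.5π²/1.961² - 10.9 ≈ -7.05
  n=2: λ₂ = 6π²/1.961² - 10.9 ≈ 4.499
  n=3: λ₃ = 13.5π²/1.961² - 10.9 ≈ 23.748
Since 1.5π²/1.961² ≈ 3.85 < 10.9, λ₁ < 0.
The n=1 mode grows fastest (−λₙ is largest for n=1) → dominates.
Asymptotic: u ~ c₁ sin(πx/1.961) e^{7.05t} (exponential growth at rate −λ₁ ≈ 7.05).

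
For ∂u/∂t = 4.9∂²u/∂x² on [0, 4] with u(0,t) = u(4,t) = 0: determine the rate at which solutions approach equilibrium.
Eigenvalues: λₙ = 4.9n²π²/4².
First three modes:
  n=1: λ₁ = 4.9π²/4² ≈ 3.023
  n=2: λ₂ = 19.6π²/4² ≈ 12.09 (4× faster decay)
  n=3: λ₃ = 44.1π²/4² ≈ 27.203 (9× faster decay)
As t → ∞, higher modes decay exponentially faster. The n=1 mode dominates: u ~ c₁ sin(πx/4) e^{-λ₁t}.
Decay rate: λ₁ = 4.9π²/4² ≈ 3.023.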